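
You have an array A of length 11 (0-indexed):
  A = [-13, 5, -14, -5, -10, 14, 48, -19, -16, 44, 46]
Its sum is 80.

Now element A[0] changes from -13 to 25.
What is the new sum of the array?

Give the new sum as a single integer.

Answer: 118

Derivation:
Old value at index 0: -13
New value at index 0: 25
Delta = 25 - -13 = 38
New sum = old_sum + delta = 80 + (38) = 118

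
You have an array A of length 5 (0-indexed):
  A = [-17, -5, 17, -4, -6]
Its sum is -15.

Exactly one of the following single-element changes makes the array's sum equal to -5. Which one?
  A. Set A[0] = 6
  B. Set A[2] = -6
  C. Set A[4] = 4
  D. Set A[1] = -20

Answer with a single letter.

Answer: C

Derivation:
Option A: A[0] -17->6, delta=23, new_sum=-15+(23)=8
Option B: A[2] 17->-6, delta=-23, new_sum=-15+(-23)=-38
Option C: A[4] -6->4, delta=10, new_sum=-15+(10)=-5 <-- matches target
Option D: A[1] -5->-20, delta=-15, new_sum=-15+(-15)=-30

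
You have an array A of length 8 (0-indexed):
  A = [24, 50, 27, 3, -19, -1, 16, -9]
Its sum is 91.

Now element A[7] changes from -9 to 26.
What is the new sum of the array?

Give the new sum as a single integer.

Answer: 126

Derivation:
Old value at index 7: -9
New value at index 7: 26
Delta = 26 - -9 = 35
New sum = old_sum + delta = 91 + (35) = 126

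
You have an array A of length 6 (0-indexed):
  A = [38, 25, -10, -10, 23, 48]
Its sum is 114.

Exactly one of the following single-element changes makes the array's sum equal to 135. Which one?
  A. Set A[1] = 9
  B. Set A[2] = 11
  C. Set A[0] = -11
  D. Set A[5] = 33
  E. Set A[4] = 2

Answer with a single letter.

Option A: A[1] 25->9, delta=-16, new_sum=114+(-16)=98
Option B: A[2] -10->11, delta=21, new_sum=114+(21)=135 <-- matches target
Option C: A[0] 38->-11, delta=-49, new_sum=114+(-49)=65
Option D: A[5] 48->33, delta=-15, new_sum=114+(-15)=99
Option E: A[4] 23->2, delta=-21, new_sum=114+(-21)=93

Answer: B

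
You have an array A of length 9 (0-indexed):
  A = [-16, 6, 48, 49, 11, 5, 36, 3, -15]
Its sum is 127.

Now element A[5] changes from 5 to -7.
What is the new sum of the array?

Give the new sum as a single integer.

Answer: 115

Derivation:
Old value at index 5: 5
New value at index 5: -7
Delta = -7 - 5 = -12
New sum = old_sum + delta = 127 + (-12) = 115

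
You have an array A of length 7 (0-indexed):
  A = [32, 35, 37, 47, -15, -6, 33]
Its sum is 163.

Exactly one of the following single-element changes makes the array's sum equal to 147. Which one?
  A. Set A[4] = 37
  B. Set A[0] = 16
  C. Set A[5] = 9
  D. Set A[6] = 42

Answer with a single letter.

Answer: B

Derivation:
Option A: A[4] -15->37, delta=52, new_sum=163+(52)=215
Option B: A[0] 32->16, delta=-16, new_sum=163+(-16)=147 <-- matches target
Option C: A[5] -6->9, delta=15, new_sum=163+(15)=178
Option D: A[6] 33->42, delta=9, new_sum=163+(9)=172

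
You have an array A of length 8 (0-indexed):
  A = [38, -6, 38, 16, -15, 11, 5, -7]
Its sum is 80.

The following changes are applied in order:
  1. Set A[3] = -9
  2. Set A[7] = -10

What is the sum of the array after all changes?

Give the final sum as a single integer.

Initial sum: 80
Change 1: A[3] 16 -> -9, delta = -25, sum = 55
Change 2: A[7] -7 -> -10, delta = -3, sum = 52

Answer: 52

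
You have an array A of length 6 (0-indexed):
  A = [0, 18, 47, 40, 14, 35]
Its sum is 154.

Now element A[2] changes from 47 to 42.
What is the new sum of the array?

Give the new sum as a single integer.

Answer: 149

Derivation:
Old value at index 2: 47
New value at index 2: 42
Delta = 42 - 47 = -5
New sum = old_sum + delta = 154 + (-5) = 149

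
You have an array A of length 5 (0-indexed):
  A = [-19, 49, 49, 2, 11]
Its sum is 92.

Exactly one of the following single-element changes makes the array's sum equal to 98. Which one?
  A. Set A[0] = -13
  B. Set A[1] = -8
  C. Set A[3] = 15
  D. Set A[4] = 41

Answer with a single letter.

Option A: A[0] -19->-13, delta=6, new_sum=92+(6)=98 <-- matches target
Option B: A[1] 49->-8, delta=-57, new_sum=92+(-57)=35
Option C: A[3] 2->15, delta=13, new_sum=92+(13)=105
Option D: A[4] 11->41, delta=30, new_sum=92+(30)=122

Answer: A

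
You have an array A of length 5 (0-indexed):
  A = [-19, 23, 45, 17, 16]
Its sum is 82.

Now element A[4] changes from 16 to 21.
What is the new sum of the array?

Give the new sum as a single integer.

Answer: 87

Derivation:
Old value at index 4: 16
New value at index 4: 21
Delta = 21 - 16 = 5
New sum = old_sum + delta = 82 + (5) = 87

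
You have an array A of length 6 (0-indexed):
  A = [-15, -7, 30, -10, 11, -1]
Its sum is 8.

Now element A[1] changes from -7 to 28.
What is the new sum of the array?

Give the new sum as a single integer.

Answer: 43

Derivation:
Old value at index 1: -7
New value at index 1: 28
Delta = 28 - -7 = 35
New sum = old_sum + delta = 8 + (35) = 43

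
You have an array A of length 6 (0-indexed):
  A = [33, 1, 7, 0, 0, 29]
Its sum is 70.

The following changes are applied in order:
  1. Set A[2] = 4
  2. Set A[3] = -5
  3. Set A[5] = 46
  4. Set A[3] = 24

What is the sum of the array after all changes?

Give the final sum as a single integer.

Answer: 108

Derivation:
Initial sum: 70
Change 1: A[2] 7 -> 4, delta = -3, sum = 67
Change 2: A[3] 0 -> -5, delta = -5, sum = 62
Change 3: A[5] 29 -> 46, delta = 17, sum = 79
Change 4: A[3] -5 -> 24, delta = 29, sum = 108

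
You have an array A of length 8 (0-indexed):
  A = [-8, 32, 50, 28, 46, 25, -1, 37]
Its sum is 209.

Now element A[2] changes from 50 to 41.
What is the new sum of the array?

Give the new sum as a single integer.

Answer: 200

Derivation:
Old value at index 2: 50
New value at index 2: 41
Delta = 41 - 50 = -9
New sum = old_sum + delta = 209 + (-9) = 200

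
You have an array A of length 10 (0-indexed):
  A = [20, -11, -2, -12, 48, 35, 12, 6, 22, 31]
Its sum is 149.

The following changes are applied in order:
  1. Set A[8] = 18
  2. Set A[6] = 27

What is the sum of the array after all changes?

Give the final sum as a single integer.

Answer: 160

Derivation:
Initial sum: 149
Change 1: A[8] 22 -> 18, delta = -4, sum = 145
Change 2: A[6] 12 -> 27, delta = 15, sum = 160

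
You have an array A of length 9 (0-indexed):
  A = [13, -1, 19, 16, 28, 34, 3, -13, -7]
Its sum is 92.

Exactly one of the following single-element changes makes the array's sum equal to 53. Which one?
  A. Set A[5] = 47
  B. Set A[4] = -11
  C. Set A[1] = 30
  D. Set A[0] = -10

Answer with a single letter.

Option A: A[5] 34->47, delta=13, new_sum=92+(13)=105
Option B: A[4] 28->-11, delta=-39, new_sum=92+(-39)=53 <-- matches target
Option C: A[1] -1->30, delta=31, new_sum=92+(31)=123
Option D: A[0] 13->-10, delta=-23, new_sum=92+(-23)=69

Answer: B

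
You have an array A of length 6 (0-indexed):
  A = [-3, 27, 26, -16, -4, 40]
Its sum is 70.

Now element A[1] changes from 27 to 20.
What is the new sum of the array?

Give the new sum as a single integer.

Old value at index 1: 27
New value at index 1: 20
Delta = 20 - 27 = -7
New sum = old_sum + delta = 70 + (-7) = 63

Answer: 63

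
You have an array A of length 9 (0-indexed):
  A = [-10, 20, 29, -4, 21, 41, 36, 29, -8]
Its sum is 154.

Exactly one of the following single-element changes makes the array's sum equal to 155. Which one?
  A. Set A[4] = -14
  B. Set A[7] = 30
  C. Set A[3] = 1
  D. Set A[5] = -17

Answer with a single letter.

Answer: B

Derivation:
Option A: A[4] 21->-14, delta=-35, new_sum=154+(-35)=119
Option B: A[7] 29->30, delta=1, new_sum=154+(1)=155 <-- matches target
Option C: A[3] -4->1, delta=5, new_sum=154+(5)=159
Option D: A[5] 41->-17, delta=-58, new_sum=154+(-58)=96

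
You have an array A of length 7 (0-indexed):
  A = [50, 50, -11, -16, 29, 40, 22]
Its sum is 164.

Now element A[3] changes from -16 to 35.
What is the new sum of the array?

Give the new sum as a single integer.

Answer: 215

Derivation:
Old value at index 3: -16
New value at index 3: 35
Delta = 35 - -16 = 51
New sum = old_sum + delta = 164 + (51) = 215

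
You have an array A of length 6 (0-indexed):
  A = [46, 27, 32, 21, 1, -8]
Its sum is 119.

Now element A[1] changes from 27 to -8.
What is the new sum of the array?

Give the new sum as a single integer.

Answer: 84

Derivation:
Old value at index 1: 27
New value at index 1: -8
Delta = -8 - 27 = -35
New sum = old_sum + delta = 119 + (-35) = 84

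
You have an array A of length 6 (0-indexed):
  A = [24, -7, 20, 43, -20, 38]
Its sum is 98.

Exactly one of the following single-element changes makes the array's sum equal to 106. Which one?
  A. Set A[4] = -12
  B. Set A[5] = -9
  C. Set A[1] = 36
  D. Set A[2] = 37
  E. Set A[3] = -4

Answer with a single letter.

Answer: A

Derivation:
Option A: A[4] -20->-12, delta=8, new_sum=98+(8)=106 <-- matches target
Option B: A[5] 38->-9, delta=-47, new_sum=98+(-47)=51
Option C: A[1] -7->36, delta=43, new_sum=98+(43)=141
Option D: A[2] 20->37, delta=17, new_sum=98+(17)=115
Option E: A[3] 43->-4, delta=-47, new_sum=98+(-47)=51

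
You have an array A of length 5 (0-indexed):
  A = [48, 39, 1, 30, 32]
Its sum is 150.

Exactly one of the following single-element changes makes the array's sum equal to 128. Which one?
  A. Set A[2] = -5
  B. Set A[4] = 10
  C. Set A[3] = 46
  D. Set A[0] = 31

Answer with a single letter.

Option A: A[2] 1->-5, delta=-6, new_sum=150+(-6)=144
Option B: A[4] 32->10, delta=-22, new_sum=150+(-22)=128 <-- matches target
Option C: A[3] 30->46, delta=16, new_sum=150+(16)=166
Option D: A[0] 48->31, delta=-17, new_sum=150+(-17)=133

Answer: B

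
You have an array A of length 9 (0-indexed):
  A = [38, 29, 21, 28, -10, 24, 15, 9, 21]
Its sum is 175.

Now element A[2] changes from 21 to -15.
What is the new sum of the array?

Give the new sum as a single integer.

Old value at index 2: 21
New value at index 2: -15
Delta = -15 - 21 = -36
New sum = old_sum + delta = 175 + (-36) = 139

Answer: 139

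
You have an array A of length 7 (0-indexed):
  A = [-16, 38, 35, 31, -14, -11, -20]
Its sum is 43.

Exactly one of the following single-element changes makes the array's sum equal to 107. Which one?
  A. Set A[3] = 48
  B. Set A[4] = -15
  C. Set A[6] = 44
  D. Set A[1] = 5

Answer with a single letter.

Option A: A[3] 31->48, delta=17, new_sum=43+(17)=60
Option B: A[4] -14->-15, delta=-1, new_sum=43+(-1)=42
Option C: A[6] -20->44, delta=64, new_sum=43+(64)=107 <-- matches target
Option D: A[1] 38->5, delta=-33, new_sum=43+(-33)=10

Answer: C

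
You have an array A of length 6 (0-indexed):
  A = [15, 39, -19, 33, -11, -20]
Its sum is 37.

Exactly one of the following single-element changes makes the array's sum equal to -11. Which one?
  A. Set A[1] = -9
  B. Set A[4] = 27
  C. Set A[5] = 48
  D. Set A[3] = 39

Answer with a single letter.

Option A: A[1] 39->-9, delta=-48, new_sum=37+(-48)=-11 <-- matches target
Option B: A[4] -11->27, delta=38, new_sum=37+(38)=75
Option C: A[5] -20->48, delta=68, new_sum=37+(68)=105
Option D: A[3] 33->39, delta=6, new_sum=37+(6)=43

Answer: A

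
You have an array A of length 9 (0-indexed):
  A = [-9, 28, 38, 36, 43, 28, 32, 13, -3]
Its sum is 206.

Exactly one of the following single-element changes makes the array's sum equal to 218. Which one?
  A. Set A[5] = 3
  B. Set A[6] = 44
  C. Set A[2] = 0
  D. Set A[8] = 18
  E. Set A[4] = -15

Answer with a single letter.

Answer: B

Derivation:
Option A: A[5] 28->3, delta=-25, new_sum=206+(-25)=181
Option B: A[6] 32->44, delta=12, new_sum=206+(12)=218 <-- matches target
Option C: A[2] 38->0, delta=-38, new_sum=206+(-38)=168
Option D: A[8] -3->18, delta=21, new_sum=206+(21)=227
Option E: A[4] 43->-15, delta=-58, new_sum=206+(-58)=148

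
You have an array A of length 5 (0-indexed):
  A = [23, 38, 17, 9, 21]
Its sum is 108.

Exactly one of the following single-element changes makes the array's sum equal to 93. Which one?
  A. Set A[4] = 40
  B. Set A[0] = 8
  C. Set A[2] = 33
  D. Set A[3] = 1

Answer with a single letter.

Option A: A[4] 21->40, delta=19, new_sum=108+(19)=127
Option B: A[0] 23->8, delta=-15, new_sum=108+(-15)=93 <-- matches target
Option C: A[2] 17->33, delta=16, new_sum=108+(16)=124
Option D: A[3] 9->1, delta=-8, new_sum=108+(-8)=100

Answer: B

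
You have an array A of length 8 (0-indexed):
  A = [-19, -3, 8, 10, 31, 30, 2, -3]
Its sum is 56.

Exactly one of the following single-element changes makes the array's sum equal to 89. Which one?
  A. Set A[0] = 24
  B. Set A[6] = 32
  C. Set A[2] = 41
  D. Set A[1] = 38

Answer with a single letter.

Option A: A[0] -19->24, delta=43, new_sum=56+(43)=99
Option B: A[6] 2->32, delta=30, new_sum=56+(30)=86
Option C: A[2] 8->41, delta=33, new_sum=56+(33)=89 <-- matches target
Option D: A[1] -3->38, delta=41, new_sum=56+(41)=97

Answer: C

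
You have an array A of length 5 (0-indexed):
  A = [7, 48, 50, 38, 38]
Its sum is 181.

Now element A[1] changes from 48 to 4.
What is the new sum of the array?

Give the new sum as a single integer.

Answer: 137

Derivation:
Old value at index 1: 48
New value at index 1: 4
Delta = 4 - 48 = -44
New sum = old_sum + delta = 181 + (-44) = 137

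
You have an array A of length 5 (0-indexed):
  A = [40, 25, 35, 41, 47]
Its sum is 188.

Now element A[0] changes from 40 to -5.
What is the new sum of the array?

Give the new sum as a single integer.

Old value at index 0: 40
New value at index 0: -5
Delta = -5 - 40 = -45
New sum = old_sum + delta = 188 + (-45) = 143

Answer: 143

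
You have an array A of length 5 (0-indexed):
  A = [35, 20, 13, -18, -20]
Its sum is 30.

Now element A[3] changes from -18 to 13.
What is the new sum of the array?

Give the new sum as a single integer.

Old value at index 3: -18
New value at index 3: 13
Delta = 13 - -18 = 31
New sum = old_sum + delta = 30 + (31) = 61

Answer: 61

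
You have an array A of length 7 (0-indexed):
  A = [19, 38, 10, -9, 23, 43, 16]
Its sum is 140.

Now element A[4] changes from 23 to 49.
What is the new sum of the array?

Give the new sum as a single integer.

Answer: 166

Derivation:
Old value at index 4: 23
New value at index 4: 49
Delta = 49 - 23 = 26
New sum = old_sum + delta = 140 + (26) = 166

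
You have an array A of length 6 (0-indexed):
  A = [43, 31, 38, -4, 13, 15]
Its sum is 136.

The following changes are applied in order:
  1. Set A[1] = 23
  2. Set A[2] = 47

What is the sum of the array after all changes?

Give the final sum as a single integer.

Initial sum: 136
Change 1: A[1] 31 -> 23, delta = -8, sum = 128
Change 2: A[2] 38 -> 47, delta = 9, sum = 137

Answer: 137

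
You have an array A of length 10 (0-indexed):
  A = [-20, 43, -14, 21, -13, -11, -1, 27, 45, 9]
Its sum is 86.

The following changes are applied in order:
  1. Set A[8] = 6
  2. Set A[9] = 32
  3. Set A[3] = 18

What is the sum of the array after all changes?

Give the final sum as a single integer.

Initial sum: 86
Change 1: A[8] 45 -> 6, delta = -39, sum = 47
Change 2: A[9] 9 -> 32, delta = 23, sum = 70
Change 3: A[3] 21 -> 18, delta = -3, sum = 67

Answer: 67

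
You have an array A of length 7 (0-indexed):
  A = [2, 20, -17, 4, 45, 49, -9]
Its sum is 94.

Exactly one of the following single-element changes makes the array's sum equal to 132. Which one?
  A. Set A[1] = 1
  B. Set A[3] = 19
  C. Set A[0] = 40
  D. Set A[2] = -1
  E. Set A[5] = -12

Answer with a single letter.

Answer: C

Derivation:
Option A: A[1] 20->1, delta=-19, new_sum=94+(-19)=75
Option B: A[3] 4->19, delta=15, new_sum=94+(15)=109
Option C: A[0] 2->40, delta=38, new_sum=94+(38)=132 <-- matches target
Option D: A[2] -17->-1, delta=16, new_sum=94+(16)=110
Option E: A[5] 49->-12, delta=-61, new_sum=94+(-61)=33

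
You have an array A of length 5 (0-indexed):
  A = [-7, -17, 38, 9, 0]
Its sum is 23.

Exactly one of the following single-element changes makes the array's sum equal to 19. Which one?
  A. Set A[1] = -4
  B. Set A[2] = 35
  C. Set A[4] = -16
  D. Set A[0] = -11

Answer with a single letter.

Option A: A[1] -17->-4, delta=13, new_sum=23+(13)=36
Option B: A[2] 38->35, delta=-3, new_sum=23+(-3)=20
Option C: A[4] 0->-16, delta=-16, new_sum=23+(-16)=7
Option D: A[0] -7->-11, delta=-4, new_sum=23+(-4)=19 <-- matches target

Answer: D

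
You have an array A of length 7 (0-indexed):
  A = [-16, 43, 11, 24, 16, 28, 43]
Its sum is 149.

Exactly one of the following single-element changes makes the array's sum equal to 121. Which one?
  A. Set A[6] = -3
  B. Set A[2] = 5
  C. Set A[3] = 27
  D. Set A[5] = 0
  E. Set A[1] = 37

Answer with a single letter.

Option A: A[6] 43->-3, delta=-46, new_sum=149+(-46)=103
Option B: A[2] 11->5, delta=-6, new_sum=149+(-6)=143
Option C: A[3] 24->27, delta=3, new_sum=149+(3)=152
Option D: A[5] 28->0, delta=-28, new_sum=149+(-28)=121 <-- matches target
Option E: A[1] 43->37, delta=-6, new_sum=149+(-6)=143

Answer: D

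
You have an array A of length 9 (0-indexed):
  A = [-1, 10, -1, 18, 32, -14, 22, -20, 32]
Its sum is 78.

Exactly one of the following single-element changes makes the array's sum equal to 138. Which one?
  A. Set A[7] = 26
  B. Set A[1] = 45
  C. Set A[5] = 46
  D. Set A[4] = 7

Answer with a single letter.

Option A: A[7] -20->26, delta=46, new_sum=78+(46)=124
Option B: A[1] 10->45, delta=35, new_sum=78+(35)=113
Option C: A[5] -14->46, delta=60, new_sum=78+(60)=138 <-- matches target
Option D: A[4] 32->7, delta=-25, new_sum=78+(-25)=53

Answer: C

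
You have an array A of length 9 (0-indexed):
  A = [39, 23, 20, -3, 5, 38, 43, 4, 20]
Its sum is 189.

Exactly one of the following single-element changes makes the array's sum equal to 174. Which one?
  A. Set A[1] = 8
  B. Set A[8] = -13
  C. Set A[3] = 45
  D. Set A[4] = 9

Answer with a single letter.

Option A: A[1] 23->8, delta=-15, new_sum=189+(-15)=174 <-- matches target
Option B: A[8] 20->-13, delta=-33, new_sum=189+(-33)=156
Option C: A[3] -3->45, delta=48, new_sum=189+(48)=237
Option D: A[4] 5->9, delta=4, new_sum=189+(4)=193

Answer: A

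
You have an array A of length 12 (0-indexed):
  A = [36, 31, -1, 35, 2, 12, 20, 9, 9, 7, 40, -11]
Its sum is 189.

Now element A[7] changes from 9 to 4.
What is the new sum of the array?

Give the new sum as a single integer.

Answer: 184

Derivation:
Old value at index 7: 9
New value at index 7: 4
Delta = 4 - 9 = -5
New sum = old_sum + delta = 189 + (-5) = 184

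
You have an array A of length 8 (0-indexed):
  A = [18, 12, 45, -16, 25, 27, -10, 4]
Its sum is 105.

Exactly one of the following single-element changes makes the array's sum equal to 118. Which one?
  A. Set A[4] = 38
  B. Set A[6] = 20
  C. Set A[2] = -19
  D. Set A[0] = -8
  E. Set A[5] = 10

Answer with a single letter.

Answer: A

Derivation:
Option A: A[4] 25->38, delta=13, new_sum=105+(13)=118 <-- matches target
Option B: A[6] -10->20, delta=30, new_sum=105+(30)=135
Option C: A[2] 45->-19, delta=-64, new_sum=105+(-64)=41
Option D: A[0] 18->-8, delta=-26, new_sum=105+(-26)=79
Option E: A[5] 27->10, delta=-17, new_sum=105+(-17)=88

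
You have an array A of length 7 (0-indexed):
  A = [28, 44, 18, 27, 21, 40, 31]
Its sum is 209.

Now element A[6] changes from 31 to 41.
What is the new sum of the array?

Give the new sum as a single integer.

Answer: 219

Derivation:
Old value at index 6: 31
New value at index 6: 41
Delta = 41 - 31 = 10
New sum = old_sum + delta = 209 + (10) = 219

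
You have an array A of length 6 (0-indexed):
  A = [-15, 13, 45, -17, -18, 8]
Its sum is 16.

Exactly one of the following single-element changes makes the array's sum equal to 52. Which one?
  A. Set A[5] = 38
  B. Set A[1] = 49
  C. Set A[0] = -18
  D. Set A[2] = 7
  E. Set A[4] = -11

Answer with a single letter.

Option A: A[5] 8->38, delta=30, new_sum=16+(30)=46
Option B: A[1] 13->49, delta=36, new_sum=16+(36)=52 <-- matches target
Option C: A[0] -15->-18, delta=-3, new_sum=16+(-3)=13
Option D: A[2] 45->7, delta=-38, new_sum=16+(-38)=-22
Option E: A[4] -18->-11, delta=7, new_sum=16+(7)=23

Answer: B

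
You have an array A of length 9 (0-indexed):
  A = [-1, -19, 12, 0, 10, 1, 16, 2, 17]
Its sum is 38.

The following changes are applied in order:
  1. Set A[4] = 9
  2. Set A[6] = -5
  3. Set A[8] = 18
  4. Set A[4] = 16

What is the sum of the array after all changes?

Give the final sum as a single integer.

Answer: 24

Derivation:
Initial sum: 38
Change 1: A[4] 10 -> 9, delta = -1, sum = 37
Change 2: A[6] 16 -> -5, delta = -21, sum = 16
Change 3: A[8] 17 -> 18, delta = 1, sum = 17
Change 4: A[4] 9 -> 16, delta = 7, sum = 24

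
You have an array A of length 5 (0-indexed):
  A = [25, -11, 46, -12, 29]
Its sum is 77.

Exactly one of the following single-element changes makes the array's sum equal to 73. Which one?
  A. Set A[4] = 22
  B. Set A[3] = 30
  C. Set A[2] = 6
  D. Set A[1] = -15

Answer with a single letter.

Answer: D

Derivation:
Option A: A[4] 29->22, delta=-7, new_sum=77+(-7)=70
Option B: A[3] -12->30, delta=42, new_sum=77+(42)=119
Option C: A[2] 46->6, delta=-40, new_sum=77+(-40)=37
Option D: A[1] -11->-15, delta=-4, new_sum=77+(-4)=73 <-- matches target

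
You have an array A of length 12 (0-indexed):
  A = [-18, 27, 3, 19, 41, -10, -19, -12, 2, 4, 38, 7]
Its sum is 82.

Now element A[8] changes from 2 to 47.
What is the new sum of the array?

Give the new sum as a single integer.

Answer: 127

Derivation:
Old value at index 8: 2
New value at index 8: 47
Delta = 47 - 2 = 45
New sum = old_sum + delta = 82 + (45) = 127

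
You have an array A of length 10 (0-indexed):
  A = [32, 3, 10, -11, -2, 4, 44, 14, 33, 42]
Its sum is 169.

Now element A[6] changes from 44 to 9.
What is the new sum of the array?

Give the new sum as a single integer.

Answer: 134

Derivation:
Old value at index 6: 44
New value at index 6: 9
Delta = 9 - 44 = -35
New sum = old_sum + delta = 169 + (-35) = 134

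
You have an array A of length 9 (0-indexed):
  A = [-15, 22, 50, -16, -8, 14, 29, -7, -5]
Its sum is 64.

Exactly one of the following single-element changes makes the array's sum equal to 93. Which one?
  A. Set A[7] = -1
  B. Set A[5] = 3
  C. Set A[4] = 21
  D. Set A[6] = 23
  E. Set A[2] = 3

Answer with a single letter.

Option A: A[7] -7->-1, delta=6, new_sum=64+(6)=70
Option B: A[5] 14->3, delta=-11, new_sum=64+(-11)=53
Option C: A[4] -8->21, delta=29, new_sum=64+(29)=93 <-- matches target
Option D: A[6] 29->23, delta=-6, new_sum=64+(-6)=58
Option E: A[2] 50->3, delta=-47, new_sum=64+(-47)=17

Answer: C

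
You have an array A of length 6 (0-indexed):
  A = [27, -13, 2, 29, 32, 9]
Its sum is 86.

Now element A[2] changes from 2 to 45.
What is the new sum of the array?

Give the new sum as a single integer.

Answer: 129

Derivation:
Old value at index 2: 2
New value at index 2: 45
Delta = 45 - 2 = 43
New sum = old_sum + delta = 86 + (43) = 129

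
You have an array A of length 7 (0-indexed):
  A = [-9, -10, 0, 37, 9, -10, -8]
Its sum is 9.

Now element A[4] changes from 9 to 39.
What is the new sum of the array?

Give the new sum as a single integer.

Answer: 39

Derivation:
Old value at index 4: 9
New value at index 4: 39
Delta = 39 - 9 = 30
New sum = old_sum + delta = 9 + (30) = 39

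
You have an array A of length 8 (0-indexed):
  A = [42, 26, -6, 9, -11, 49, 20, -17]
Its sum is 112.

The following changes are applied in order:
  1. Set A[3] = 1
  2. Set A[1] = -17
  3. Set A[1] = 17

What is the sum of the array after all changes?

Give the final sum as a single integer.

Answer: 95

Derivation:
Initial sum: 112
Change 1: A[3] 9 -> 1, delta = -8, sum = 104
Change 2: A[1] 26 -> -17, delta = -43, sum = 61
Change 3: A[1] -17 -> 17, delta = 34, sum = 95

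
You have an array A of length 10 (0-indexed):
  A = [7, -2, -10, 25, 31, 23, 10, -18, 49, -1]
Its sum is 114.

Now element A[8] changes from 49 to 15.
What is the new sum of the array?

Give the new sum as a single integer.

Old value at index 8: 49
New value at index 8: 15
Delta = 15 - 49 = -34
New sum = old_sum + delta = 114 + (-34) = 80

Answer: 80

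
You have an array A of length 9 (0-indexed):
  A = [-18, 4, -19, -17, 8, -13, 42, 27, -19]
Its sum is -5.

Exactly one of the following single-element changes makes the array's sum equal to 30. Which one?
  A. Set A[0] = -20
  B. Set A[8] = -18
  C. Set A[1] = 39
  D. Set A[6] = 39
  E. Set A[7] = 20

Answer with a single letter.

Answer: C

Derivation:
Option A: A[0] -18->-20, delta=-2, new_sum=-5+(-2)=-7
Option B: A[8] -19->-18, delta=1, new_sum=-5+(1)=-4
Option C: A[1] 4->39, delta=35, new_sum=-5+(35)=30 <-- matches target
Option D: A[6] 42->39, delta=-3, new_sum=-5+(-3)=-8
Option E: A[7] 27->20, delta=-7, new_sum=-5+(-7)=-12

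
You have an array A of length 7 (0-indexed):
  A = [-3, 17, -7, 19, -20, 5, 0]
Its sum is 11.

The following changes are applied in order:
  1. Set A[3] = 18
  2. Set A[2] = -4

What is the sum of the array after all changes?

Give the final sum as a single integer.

Initial sum: 11
Change 1: A[3] 19 -> 18, delta = -1, sum = 10
Change 2: A[2] -7 -> -4, delta = 3, sum = 13

Answer: 13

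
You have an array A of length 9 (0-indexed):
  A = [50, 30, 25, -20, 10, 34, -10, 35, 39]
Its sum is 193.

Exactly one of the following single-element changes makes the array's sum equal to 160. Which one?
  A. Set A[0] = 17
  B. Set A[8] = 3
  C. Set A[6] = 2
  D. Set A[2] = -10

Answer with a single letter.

Option A: A[0] 50->17, delta=-33, new_sum=193+(-33)=160 <-- matches target
Option B: A[8] 39->3, delta=-36, new_sum=193+(-36)=157
Option C: A[6] -10->2, delta=12, new_sum=193+(12)=205
Option D: A[2] 25->-10, delta=-35, new_sum=193+(-35)=158

Answer: A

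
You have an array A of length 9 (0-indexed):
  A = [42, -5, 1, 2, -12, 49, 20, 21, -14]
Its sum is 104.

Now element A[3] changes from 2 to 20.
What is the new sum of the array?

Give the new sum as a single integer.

Old value at index 3: 2
New value at index 3: 20
Delta = 20 - 2 = 18
New sum = old_sum + delta = 104 + (18) = 122

Answer: 122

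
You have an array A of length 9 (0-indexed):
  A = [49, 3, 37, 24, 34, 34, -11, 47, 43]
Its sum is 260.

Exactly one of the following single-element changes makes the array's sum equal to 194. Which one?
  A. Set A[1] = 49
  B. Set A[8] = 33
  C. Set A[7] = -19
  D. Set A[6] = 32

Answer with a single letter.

Answer: C

Derivation:
Option A: A[1] 3->49, delta=46, new_sum=260+(46)=306
Option B: A[8] 43->33, delta=-10, new_sum=260+(-10)=250
Option C: A[7] 47->-19, delta=-66, new_sum=260+(-66)=194 <-- matches target
Option D: A[6] -11->32, delta=43, new_sum=260+(43)=303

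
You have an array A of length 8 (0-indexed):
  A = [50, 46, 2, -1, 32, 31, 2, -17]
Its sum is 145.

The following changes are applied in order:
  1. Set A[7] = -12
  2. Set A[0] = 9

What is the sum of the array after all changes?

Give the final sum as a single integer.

Answer: 109

Derivation:
Initial sum: 145
Change 1: A[7] -17 -> -12, delta = 5, sum = 150
Change 2: A[0] 50 -> 9, delta = -41, sum = 109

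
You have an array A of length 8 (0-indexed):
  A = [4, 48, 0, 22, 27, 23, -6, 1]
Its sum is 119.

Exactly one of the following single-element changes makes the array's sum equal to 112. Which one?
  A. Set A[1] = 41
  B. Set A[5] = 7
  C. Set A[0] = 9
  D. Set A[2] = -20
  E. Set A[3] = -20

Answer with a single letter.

Option A: A[1] 48->41, delta=-7, new_sum=119+(-7)=112 <-- matches target
Option B: A[5] 23->7, delta=-16, new_sum=119+(-16)=103
Option C: A[0] 4->9, delta=5, new_sum=119+(5)=124
Option D: A[2] 0->-20, delta=-20, new_sum=119+(-20)=99
Option E: A[3] 22->-20, delta=-42, new_sum=119+(-42)=77

Answer: A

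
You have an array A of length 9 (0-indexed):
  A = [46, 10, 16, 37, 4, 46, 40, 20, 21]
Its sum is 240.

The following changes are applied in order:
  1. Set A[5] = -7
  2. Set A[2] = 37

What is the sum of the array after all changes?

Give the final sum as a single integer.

Answer: 208

Derivation:
Initial sum: 240
Change 1: A[5] 46 -> -7, delta = -53, sum = 187
Change 2: A[2] 16 -> 37, delta = 21, sum = 208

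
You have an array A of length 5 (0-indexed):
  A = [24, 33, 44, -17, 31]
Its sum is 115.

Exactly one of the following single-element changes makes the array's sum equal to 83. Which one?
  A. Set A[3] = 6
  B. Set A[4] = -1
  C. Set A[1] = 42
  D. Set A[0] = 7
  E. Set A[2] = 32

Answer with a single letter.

Answer: B

Derivation:
Option A: A[3] -17->6, delta=23, new_sum=115+(23)=138
Option B: A[4] 31->-1, delta=-32, new_sum=115+(-32)=83 <-- matches target
Option C: A[1] 33->42, delta=9, new_sum=115+(9)=124
Option D: A[0] 24->7, delta=-17, new_sum=115+(-17)=98
Option E: A[2] 44->32, delta=-12, new_sum=115+(-12)=103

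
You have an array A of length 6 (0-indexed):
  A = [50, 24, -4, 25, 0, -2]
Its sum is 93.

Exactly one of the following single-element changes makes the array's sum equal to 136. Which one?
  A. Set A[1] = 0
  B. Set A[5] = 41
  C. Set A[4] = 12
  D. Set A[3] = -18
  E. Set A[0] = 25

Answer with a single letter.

Option A: A[1] 24->0, delta=-24, new_sum=93+(-24)=69
Option B: A[5] -2->41, delta=43, new_sum=93+(43)=136 <-- matches target
Option C: A[4] 0->12, delta=12, new_sum=93+(12)=105
Option D: A[3] 25->-18, delta=-43, new_sum=93+(-43)=50
Option E: A[0] 50->25, delta=-25, new_sum=93+(-25)=68

Answer: B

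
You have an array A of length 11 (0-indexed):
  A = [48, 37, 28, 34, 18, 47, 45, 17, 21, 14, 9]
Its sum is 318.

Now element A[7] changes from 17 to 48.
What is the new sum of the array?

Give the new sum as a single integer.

Answer: 349

Derivation:
Old value at index 7: 17
New value at index 7: 48
Delta = 48 - 17 = 31
New sum = old_sum + delta = 318 + (31) = 349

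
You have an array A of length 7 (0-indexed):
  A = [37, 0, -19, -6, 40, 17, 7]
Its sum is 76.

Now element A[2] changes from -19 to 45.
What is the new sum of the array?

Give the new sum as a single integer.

Answer: 140

Derivation:
Old value at index 2: -19
New value at index 2: 45
Delta = 45 - -19 = 64
New sum = old_sum + delta = 76 + (64) = 140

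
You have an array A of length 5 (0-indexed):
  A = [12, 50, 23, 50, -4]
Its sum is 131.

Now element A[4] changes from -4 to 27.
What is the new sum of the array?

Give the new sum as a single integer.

Answer: 162

Derivation:
Old value at index 4: -4
New value at index 4: 27
Delta = 27 - -4 = 31
New sum = old_sum + delta = 131 + (31) = 162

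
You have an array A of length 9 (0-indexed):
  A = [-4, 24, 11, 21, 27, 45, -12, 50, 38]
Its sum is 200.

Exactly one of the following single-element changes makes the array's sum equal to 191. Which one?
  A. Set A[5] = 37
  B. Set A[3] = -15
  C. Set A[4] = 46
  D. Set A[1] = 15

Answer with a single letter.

Answer: D

Derivation:
Option A: A[5] 45->37, delta=-8, new_sum=200+(-8)=192
Option B: A[3] 21->-15, delta=-36, new_sum=200+(-36)=164
Option C: A[4] 27->46, delta=19, new_sum=200+(19)=219
Option D: A[1] 24->15, delta=-9, new_sum=200+(-9)=191 <-- matches target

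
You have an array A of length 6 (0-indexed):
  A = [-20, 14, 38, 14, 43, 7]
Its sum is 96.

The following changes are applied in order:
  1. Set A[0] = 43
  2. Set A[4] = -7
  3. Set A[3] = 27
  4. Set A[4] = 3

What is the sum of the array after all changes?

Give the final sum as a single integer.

Initial sum: 96
Change 1: A[0] -20 -> 43, delta = 63, sum = 159
Change 2: A[4] 43 -> -7, delta = -50, sum = 109
Change 3: A[3] 14 -> 27, delta = 13, sum = 122
Change 4: A[4] -7 -> 3, delta = 10, sum = 132

Answer: 132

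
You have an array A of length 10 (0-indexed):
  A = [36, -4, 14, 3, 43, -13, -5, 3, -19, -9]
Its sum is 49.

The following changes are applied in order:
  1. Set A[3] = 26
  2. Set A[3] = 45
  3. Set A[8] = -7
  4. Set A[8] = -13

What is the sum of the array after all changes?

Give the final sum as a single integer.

Answer: 97

Derivation:
Initial sum: 49
Change 1: A[3] 3 -> 26, delta = 23, sum = 72
Change 2: A[3] 26 -> 45, delta = 19, sum = 91
Change 3: A[8] -19 -> -7, delta = 12, sum = 103
Change 4: A[8] -7 -> -13, delta = -6, sum = 97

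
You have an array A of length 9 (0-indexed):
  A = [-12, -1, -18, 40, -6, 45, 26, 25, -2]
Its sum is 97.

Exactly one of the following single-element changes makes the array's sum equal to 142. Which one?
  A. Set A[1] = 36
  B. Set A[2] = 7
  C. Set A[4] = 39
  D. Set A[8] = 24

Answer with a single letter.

Option A: A[1] -1->36, delta=37, new_sum=97+(37)=134
Option B: A[2] -18->7, delta=25, new_sum=97+(25)=122
Option C: A[4] -6->39, delta=45, new_sum=97+(45)=142 <-- matches target
Option D: A[8] -2->24, delta=26, new_sum=97+(26)=123

Answer: C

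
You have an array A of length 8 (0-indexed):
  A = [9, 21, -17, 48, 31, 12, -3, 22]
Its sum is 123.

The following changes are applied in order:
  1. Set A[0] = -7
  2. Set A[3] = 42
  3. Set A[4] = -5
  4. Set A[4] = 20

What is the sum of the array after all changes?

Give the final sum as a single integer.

Answer: 90

Derivation:
Initial sum: 123
Change 1: A[0] 9 -> -7, delta = -16, sum = 107
Change 2: A[3] 48 -> 42, delta = -6, sum = 101
Change 3: A[4] 31 -> -5, delta = -36, sum = 65
Change 4: A[4] -5 -> 20, delta = 25, sum = 90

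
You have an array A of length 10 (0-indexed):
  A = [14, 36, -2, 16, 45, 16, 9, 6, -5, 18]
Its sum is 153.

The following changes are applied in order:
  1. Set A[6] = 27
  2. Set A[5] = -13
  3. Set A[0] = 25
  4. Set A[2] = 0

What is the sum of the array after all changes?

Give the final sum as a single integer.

Answer: 155

Derivation:
Initial sum: 153
Change 1: A[6] 9 -> 27, delta = 18, sum = 171
Change 2: A[5] 16 -> -13, delta = -29, sum = 142
Change 3: A[0] 14 -> 25, delta = 11, sum = 153
Change 4: A[2] -2 -> 0, delta = 2, sum = 155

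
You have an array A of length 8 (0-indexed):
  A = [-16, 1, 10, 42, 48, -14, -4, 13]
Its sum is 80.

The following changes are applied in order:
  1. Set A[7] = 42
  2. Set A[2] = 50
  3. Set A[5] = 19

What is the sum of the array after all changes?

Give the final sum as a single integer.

Initial sum: 80
Change 1: A[7] 13 -> 42, delta = 29, sum = 109
Change 2: A[2] 10 -> 50, delta = 40, sum = 149
Change 3: A[5] -14 -> 19, delta = 33, sum = 182

Answer: 182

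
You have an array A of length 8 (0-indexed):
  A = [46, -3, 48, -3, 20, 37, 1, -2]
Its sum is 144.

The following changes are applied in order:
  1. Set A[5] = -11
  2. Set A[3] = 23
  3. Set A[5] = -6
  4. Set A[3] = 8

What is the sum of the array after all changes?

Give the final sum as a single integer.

Answer: 112

Derivation:
Initial sum: 144
Change 1: A[5] 37 -> -11, delta = -48, sum = 96
Change 2: A[3] -3 -> 23, delta = 26, sum = 122
Change 3: A[5] -11 -> -6, delta = 5, sum = 127
Change 4: A[3] 23 -> 8, delta = -15, sum = 112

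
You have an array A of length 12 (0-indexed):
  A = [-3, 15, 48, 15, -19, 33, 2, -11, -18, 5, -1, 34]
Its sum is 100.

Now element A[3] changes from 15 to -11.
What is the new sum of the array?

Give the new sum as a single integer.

Answer: 74

Derivation:
Old value at index 3: 15
New value at index 3: -11
Delta = -11 - 15 = -26
New sum = old_sum + delta = 100 + (-26) = 74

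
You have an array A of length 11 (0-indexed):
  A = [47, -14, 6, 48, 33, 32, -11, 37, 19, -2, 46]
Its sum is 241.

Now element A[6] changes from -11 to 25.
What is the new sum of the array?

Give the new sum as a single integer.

Old value at index 6: -11
New value at index 6: 25
Delta = 25 - -11 = 36
New sum = old_sum + delta = 241 + (36) = 277

Answer: 277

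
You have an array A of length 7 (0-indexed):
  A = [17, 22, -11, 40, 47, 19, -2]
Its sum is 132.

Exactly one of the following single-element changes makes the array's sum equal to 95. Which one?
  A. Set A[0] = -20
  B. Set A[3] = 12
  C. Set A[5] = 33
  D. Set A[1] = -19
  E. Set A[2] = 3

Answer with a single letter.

Answer: A

Derivation:
Option A: A[0] 17->-20, delta=-37, new_sum=132+(-37)=95 <-- matches target
Option B: A[3] 40->12, delta=-28, new_sum=132+(-28)=104
Option C: A[5] 19->33, delta=14, new_sum=132+(14)=146
Option D: A[1] 22->-19, delta=-41, new_sum=132+(-41)=91
Option E: A[2] -11->3, delta=14, new_sum=132+(14)=146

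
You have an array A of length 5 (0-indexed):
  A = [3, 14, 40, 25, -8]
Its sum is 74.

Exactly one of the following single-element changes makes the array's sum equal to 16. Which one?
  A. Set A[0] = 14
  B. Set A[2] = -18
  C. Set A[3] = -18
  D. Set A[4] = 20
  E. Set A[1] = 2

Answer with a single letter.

Option A: A[0] 3->14, delta=11, new_sum=74+(11)=85
Option B: A[2] 40->-18, delta=-58, new_sum=74+(-58)=16 <-- matches target
Option C: A[3] 25->-18, delta=-43, new_sum=74+(-43)=31
Option D: A[4] -8->20, delta=28, new_sum=74+(28)=102
Option E: A[1] 14->2, delta=-12, new_sum=74+(-12)=62

Answer: B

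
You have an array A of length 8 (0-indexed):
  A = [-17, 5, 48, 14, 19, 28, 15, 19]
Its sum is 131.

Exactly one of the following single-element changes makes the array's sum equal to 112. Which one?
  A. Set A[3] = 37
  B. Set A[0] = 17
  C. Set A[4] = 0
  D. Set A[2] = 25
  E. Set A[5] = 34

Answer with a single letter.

Answer: C

Derivation:
Option A: A[3] 14->37, delta=23, new_sum=131+(23)=154
Option B: A[0] -17->17, delta=34, new_sum=131+(34)=165
Option C: A[4] 19->0, delta=-19, new_sum=131+(-19)=112 <-- matches target
Option D: A[2] 48->25, delta=-23, new_sum=131+(-23)=108
Option E: A[5] 28->34, delta=6, new_sum=131+(6)=137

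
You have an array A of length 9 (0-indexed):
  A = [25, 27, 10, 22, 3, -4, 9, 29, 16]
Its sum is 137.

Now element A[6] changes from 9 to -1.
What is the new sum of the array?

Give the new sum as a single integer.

Old value at index 6: 9
New value at index 6: -1
Delta = -1 - 9 = -10
New sum = old_sum + delta = 137 + (-10) = 127

Answer: 127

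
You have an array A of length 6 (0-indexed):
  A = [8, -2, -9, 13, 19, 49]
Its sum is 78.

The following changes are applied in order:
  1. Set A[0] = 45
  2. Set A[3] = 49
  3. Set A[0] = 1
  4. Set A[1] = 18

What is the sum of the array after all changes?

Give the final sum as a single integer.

Answer: 127

Derivation:
Initial sum: 78
Change 1: A[0] 8 -> 45, delta = 37, sum = 115
Change 2: A[3] 13 -> 49, delta = 36, sum = 151
Change 3: A[0] 45 -> 1, delta = -44, sum = 107
Change 4: A[1] -2 -> 18, delta = 20, sum = 127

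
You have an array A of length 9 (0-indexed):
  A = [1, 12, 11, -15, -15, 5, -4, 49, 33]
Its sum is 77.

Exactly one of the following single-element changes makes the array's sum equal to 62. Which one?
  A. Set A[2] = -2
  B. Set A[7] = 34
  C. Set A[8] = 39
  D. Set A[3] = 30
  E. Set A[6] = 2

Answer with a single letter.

Answer: B

Derivation:
Option A: A[2] 11->-2, delta=-13, new_sum=77+(-13)=64
Option B: A[7] 49->34, delta=-15, new_sum=77+(-15)=62 <-- matches target
Option C: A[8] 33->39, delta=6, new_sum=77+(6)=83
Option D: A[3] -15->30, delta=45, new_sum=77+(45)=122
Option E: A[6] -4->2, delta=6, new_sum=77+(6)=83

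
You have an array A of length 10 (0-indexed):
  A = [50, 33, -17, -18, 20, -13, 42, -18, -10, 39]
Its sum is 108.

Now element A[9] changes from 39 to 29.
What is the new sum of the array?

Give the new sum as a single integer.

Answer: 98

Derivation:
Old value at index 9: 39
New value at index 9: 29
Delta = 29 - 39 = -10
New sum = old_sum + delta = 108 + (-10) = 98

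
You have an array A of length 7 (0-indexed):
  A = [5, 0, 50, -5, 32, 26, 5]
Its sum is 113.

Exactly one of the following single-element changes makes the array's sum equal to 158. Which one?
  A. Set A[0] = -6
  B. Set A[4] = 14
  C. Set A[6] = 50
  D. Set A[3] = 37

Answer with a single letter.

Option A: A[0] 5->-6, delta=-11, new_sum=113+(-11)=102
Option B: A[4] 32->14, delta=-18, new_sum=113+(-18)=95
Option C: A[6] 5->50, delta=45, new_sum=113+(45)=158 <-- matches target
Option D: A[3] -5->37, delta=42, new_sum=113+(42)=155

Answer: C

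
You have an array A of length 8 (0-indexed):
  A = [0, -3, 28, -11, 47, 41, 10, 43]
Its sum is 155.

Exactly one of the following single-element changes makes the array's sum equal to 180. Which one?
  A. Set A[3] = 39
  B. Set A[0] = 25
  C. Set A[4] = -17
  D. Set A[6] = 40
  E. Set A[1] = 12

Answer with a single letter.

Answer: B

Derivation:
Option A: A[3] -11->39, delta=50, new_sum=155+(50)=205
Option B: A[0] 0->25, delta=25, new_sum=155+(25)=180 <-- matches target
Option C: A[4] 47->-17, delta=-64, new_sum=155+(-64)=91
Option D: A[6] 10->40, delta=30, new_sum=155+(30)=185
Option E: A[1] -3->12, delta=15, new_sum=155+(15)=170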